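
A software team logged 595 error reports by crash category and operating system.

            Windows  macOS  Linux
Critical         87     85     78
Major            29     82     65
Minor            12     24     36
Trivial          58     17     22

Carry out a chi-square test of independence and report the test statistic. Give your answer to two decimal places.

Row totals: 250, 176, 72, 97. Column totals: 186, 208, 201. Grand total N = 595.
Expected counts (row total × column total / N):
  Critical, Windows: 250×186/595 = 78.151
  Critical, macOS: 250×208/595 = 87.395
  Critical, Linux: 250×201/595 = 84.454
  Major, Windows: 176×186/595 = 55.018
  Major, macOS: 176×208/595 = 61.526
  Major, Linux: 176×201/595 = 59.455
  Minor, Windows: 72×186/595 = 22.508
  Minor, macOS: 72×208/595 = 25.170
  Minor, Linux: 72×201/595 = 24.323
  Trivial, Windows: 97×186/595 = 30.323
  Trivial, macOS: 97×208/595 = 33.909
  Trivial, Linux: 97×201/595 = 32.768
Contributions (O − E)²/E:
  (87 − 78.151)²/78.151 = 1.0020
  (85 − 87.395)²/87.395 = 0.0656
  (78 − 84.454)²/84.454 = 0.4932
  (29 − 55.018)²/55.018 = 12.3039
  (82 − 61.526)²/61.526 = 6.8131
  (65 − 59.455)²/59.455 = 0.5171
  (12 − 22.508)²/22.508 = 4.9057
  (24 − 25.170)²/25.170 = 0.0544
  (36 − 24.323)²/24.323 = 5.6059
  (58 − 30.323)²/30.323 = 25.2619
  (17 − 33.909)²/33.909 = 8.4318
  (22 − 32.768)²/32.768 = 3.5385
χ² = 1.0020 + 0.0656 + 0.4932 + 12.3039 + 6.8131 + 0.5171 + 4.9057 + 0.0544 + 5.6059 + 25.2619 + 8.4318 + 3.5385 = 68.99

68.99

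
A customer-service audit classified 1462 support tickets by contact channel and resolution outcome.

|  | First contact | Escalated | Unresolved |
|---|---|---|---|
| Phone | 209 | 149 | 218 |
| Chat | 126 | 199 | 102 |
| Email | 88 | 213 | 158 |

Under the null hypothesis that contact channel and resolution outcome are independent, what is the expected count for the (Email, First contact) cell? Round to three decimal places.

Row total (Email) = 459; column total (First contact) = 423; grand total N = 1462.
Expected count = (row total × column total) / N = 459 × 423 / 1462 = 132.802.

132.802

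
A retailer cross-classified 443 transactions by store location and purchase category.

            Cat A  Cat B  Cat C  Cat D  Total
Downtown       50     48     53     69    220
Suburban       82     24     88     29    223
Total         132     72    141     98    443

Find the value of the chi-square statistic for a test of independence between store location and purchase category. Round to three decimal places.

Grand total N = 443.
Expected counts (row total × column total / N):
  Downtown, Cat A: 220×132/443 = 65.5530
  Downtown, Cat B: 220×72/443 = 35.7562
  Downtown, Cat C: 220×141/443 = 70.0226
  Downtown, Cat D: 220×98/443 = 48.6682
  Suburban, Cat A: 223×132/443 = 66.4470
  Suburban, Cat B: 223×72/443 = 36.2438
  Suburban, Cat C: 223×141/443 = 70.9774
  Suburban, Cat D: 223×98/443 = 49.3318
Contributions (O − E)²/E:
  (50 − 65.5530)²/65.5530 = 3.6901
  (48 − 35.7562)²/35.7562 = 4.1926
  (53 − 70.0226)²/70.0226 = 4.1382
  (69 − 48.6682)²/48.6682 = 8.4939
  (82 − 66.4470)²/66.4470 = 3.6404
  (24 − 36.2438)²/36.2438 = 4.1362
  (88 − 70.9774)²/70.9774 = 4.0826
  (29 − 49.3318)²/49.3318 = 8.3796
χ² = 3.6901 + 4.1926 + 4.1382 + 8.4939 + 3.6404 + 4.1362 + 4.0826 + 8.3796 = 40.754

40.754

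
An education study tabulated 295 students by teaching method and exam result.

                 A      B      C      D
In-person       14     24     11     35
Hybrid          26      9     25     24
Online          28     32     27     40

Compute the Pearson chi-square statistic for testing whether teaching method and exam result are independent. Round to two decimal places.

Row totals: 84, 84, 127. Column totals: 68, 65, 63, 99. Grand total N = 295.
Expected counts (row total × column total / N):
  In-person, A: 84×68/295 = 19.3627
  In-person, B: 84×65/295 = 18.5085
  In-person, C: 84×63/295 = 17.9390
  In-person, D: 84×99/295 = 28.1898
  Hybrid, A: 84×68/295 = 19.3627
  Hybrid, B: 84×65/295 = 18.5085
  Hybrid, C: 84×63/295 = 17.9390
  Hybrid, D: 84×99/295 = 28.1898
  Online, A: 127×68/295 = 29.2746
  Online, B: 127×65/295 = 27.9831
  Online, C: 127×63/295 = 27.1220
  Online, D: 127×99/295 = 42.6203
Contributions (O − E)²/E:
  (14 − 19.3627)²/19.3627 = 1.4853
  (24 − 18.5085)²/18.5085 = 1.6293
  (11 − 17.9390)²/17.9390 = 2.6841
  (35 − 28.1898)²/28.1898 = 1.6452
  (26 − 19.3627)²/19.3627 = 2.2752
  (9 − 18.5085)²/18.5085 = 4.8849
  (25 − 17.9390)²/17.9390 = 2.7793
  (24 − 28.1898)²/28.1898 = 0.6227
  (28 − 29.2746)²/29.2746 = 0.0555
  (32 − 27.9831)²/27.9831 = 0.5766
  (27 − 27.1220)²/27.1220 = 0.0005
  (40 − 42.6203)²/42.6203 = 0.1611
χ² = 1.4853 + 1.6293 + 2.6841 + 1.6452 + 2.2752 + 4.8849 + 2.7793 + 0.6227 + 0.0555 + 0.5766 + 0.0005 + 0.1611 = 18.80

18.80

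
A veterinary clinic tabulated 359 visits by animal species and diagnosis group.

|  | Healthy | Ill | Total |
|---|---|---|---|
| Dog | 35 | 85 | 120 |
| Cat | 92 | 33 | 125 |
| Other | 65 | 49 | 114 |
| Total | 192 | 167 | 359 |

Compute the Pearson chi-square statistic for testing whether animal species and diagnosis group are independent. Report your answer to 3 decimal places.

Grand total N = 359.
Expected counts (row total × column total / N):
  Dog, Healthy: 120×192/359 = 64.1783
  Dog, Ill: 120×167/359 = 55.8217
  Cat, Healthy: 125×192/359 = 66.8524
  Cat, Ill: 125×167/359 = 58.1476
  Other, Healthy: 114×192/359 = 60.9694
  Other, Ill: 114×167/359 = 53.0306
Contributions (O − E)²/E:
  (35 − 64.1783)²/64.1783 = 13.2657
  (85 − 55.8217)²/55.8217 = 15.2517
  (92 − 66.8524)²/66.8524 = 9.4597
  (33 − 58.1476)²/58.1476 = 10.8758
  (65 − 60.9694)²/60.9694 = 0.2665
  (49 − 53.0306)²/53.0306 = 0.3063
χ² = 13.2657 + 15.2517 + 9.4597 + 10.8758 + 0.2665 + 0.3063 = 49.426

49.426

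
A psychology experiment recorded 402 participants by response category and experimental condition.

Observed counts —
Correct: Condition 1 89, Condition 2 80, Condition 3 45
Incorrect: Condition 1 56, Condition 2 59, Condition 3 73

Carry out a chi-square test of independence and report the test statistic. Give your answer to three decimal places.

Row totals: 214, 188. Column totals: 145, 139, 118. Grand total N = 402.
Expected counts (row total × column total / N):
  Correct, Condition 1: 214×145/402 = 77.1891
  Correct, Condition 2: 214×139/402 = 73.9950
  Correct, Condition 3: 214×118/402 = 62.8159
  Incorrect, Condition 1: 188×145/402 = 67.8109
  Incorrect, Condition 2: 188×139/402 = 65.0050
  Incorrect, Condition 3: 188×118/402 = 55.1841
Contributions (O − E)²/E:
  (89 − 77.1891)²/77.1891 = 1.8072
  (80 − 73.9950)²/73.9950 = 0.4873
  (45 − 62.8159)²/62.8159 = 5.0530
  (56 − 67.8109)²/67.8109 = 2.0572
  (59 − 65.0050)²/65.0050 = 0.5547
  (73 − 55.1841)²/55.1841 = 5.7518
χ² = 1.8072 + 0.4873 + 5.0530 + 2.0572 + 0.5547 + 5.7518 = 15.711

15.711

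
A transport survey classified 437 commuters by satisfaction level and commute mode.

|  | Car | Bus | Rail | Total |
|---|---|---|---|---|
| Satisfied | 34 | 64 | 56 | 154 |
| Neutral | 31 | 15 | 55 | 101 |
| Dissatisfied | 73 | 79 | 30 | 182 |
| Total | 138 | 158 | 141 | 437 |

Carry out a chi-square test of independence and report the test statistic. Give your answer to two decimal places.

Grand total N = 437.
Expected counts (row total × column total / N):
  Satisfied, Car: 154×138/437 = 48.632
  Satisfied, Bus: 154×158/437 = 55.680
  Satisfied, Rail: 154×141/437 = 49.689
  Neutral, Car: 101×138/437 = 31.895
  Neutral, Bus: 101×158/437 = 36.517
  Neutral, Rail: 101×141/437 = 32.588
  Dissatisfied, Car: 182×138/437 = 57.474
  Dissatisfied, Bus: 182×158/437 = 65.803
  Dissatisfied, Rail: 182×141/437 = 58.723
Contributions (O − E)²/E:
  (34 − 48.632)²/48.632 = 4.4024
  (64 − 55.680)²/55.680 = 1.2432
  (56 − 49.689)²/49.689 = 0.8016
  (31 − 31.895)²/31.895 = 0.0251
  (15 − 36.517)²/36.517 = 12.6785
  (55 − 32.588)²/32.588 = 15.4136
  (73 − 57.474)²/57.474 = 4.1942
  (79 − 65.803)²/65.803 = 2.6467
  (30 − 58.723)²/58.723 = 14.0492
χ² = 4.4024 + 1.2432 + 0.8016 + 0.0251 + 12.6785 + 15.4136 + 4.1942 + 2.6467 + 14.0492 = 55.45

55.45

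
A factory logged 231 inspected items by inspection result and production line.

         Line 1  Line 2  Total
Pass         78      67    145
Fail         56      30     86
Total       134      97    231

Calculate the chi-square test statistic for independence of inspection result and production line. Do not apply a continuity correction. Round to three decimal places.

2.841

Grand total N = 231.
Expected counts (row total × column total / N):
  Pass, Line 1: 145×134/231 = 84.11255
  Pass, Line 2: 145×97/231 = 60.88745
  Fail, Line 1: 86×134/231 = 49.88745
  Fail, Line 2: 86×97/231 = 36.11255
Contributions (O − E)²/E:
  (78 − 84.11255)²/84.11255 = 0.4442
  (67 − 60.88745)²/60.88745 = 0.6136
  (56 − 49.88745)²/49.88745 = 0.7490
  (30 − 36.11255)²/36.11255 = 1.0346
χ² = 0.4442 + 0.6136 + 0.7490 + 1.0346 = 2.841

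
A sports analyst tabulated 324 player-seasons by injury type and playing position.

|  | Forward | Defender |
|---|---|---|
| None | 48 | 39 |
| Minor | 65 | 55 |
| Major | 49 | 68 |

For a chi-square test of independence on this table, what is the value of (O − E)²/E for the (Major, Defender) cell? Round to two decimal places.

1.54

Row total (Major) = 117; column total (Defender) = 162; N = 324.
Expected count E = 117 × 162 / 324 = 58.500.
Contribution = (O − E)²/E = (68 − 58.500)² / 58.500 = 1.54.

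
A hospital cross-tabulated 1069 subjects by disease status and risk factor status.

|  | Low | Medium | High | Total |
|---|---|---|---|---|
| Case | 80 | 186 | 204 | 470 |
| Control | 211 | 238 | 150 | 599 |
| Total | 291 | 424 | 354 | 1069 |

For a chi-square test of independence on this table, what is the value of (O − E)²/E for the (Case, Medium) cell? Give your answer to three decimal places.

0.001

Row total (Case) = 470; column total (Medium) = 424; N = 1069.
Expected count E = 470 × 424 / 1069 = 186.4172.
Contribution = (O − E)²/E = (186 − 186.4172)² / 186.4172 = 0.001.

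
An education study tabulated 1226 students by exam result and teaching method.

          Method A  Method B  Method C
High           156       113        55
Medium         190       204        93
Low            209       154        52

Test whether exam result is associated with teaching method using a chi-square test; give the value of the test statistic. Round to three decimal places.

Row totals: 324, 487, 415. Column totals: 555, 471, 200. Grand total N = 1226.
Expected counts (row total × column total / N):
  High, Method A: 324×555/1226 = 146.6721
  High, Method B: 324×471/1226 = 124.4731
  High, Method C: 324×200/1226 = 52.8548
  Medium, Method A: 487×555/1226 = 220.4608
  Medium, Method B: 487×471/1226 = 187.0938
  Medium, Method C: 487×200/1226 = 79.4454
  Low, Method A: 415×555/1226 = 187.8670
  Low, Method B: 415×471/1226 = 159.4331
  Low, Method C: 415×200/1226 = 67.6998
Contributions (O − E)²/E:
  (156 − 146.6721)²/146.6721 = 0.5932
  (113 − 124.4731)²/124.4731 = 1.0575
  (55 − 52.8548)²/52.8548 = 0.0871
  (190 − 220.4608)²/220.4608 = 4.2087
  (204 − 187.0938)²/187.0938 = 1.5277
  (93 − 79.4454)²/79.4454 = 2.3126
  (209 − 187.8670)²/187.8670 = 2.3772
  (154 − 159.4331)²/159.4331 = 0.1851
  (52 − 67.6998)²/67.6998 = 3.6408
χ² = 0.5932 + 1.0575 + 0.0871 + 4.2087 + 1.5277 + 2.3126 + 2.3772 + 0.1851 + 3.6408 = 15.990

15.990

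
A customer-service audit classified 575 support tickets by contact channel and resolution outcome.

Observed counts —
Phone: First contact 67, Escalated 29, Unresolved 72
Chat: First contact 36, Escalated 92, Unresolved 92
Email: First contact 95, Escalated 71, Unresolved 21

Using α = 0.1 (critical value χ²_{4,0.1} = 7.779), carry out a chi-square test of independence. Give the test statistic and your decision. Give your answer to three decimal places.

93.614; reject H₀

Row totals: 168, 220, 187. Column totals: 198, 192, 185. Grand total N = 575.
Expected counts (row total × column total / N):
  Phone, First contact: 168×198/575 = 57.85043
  Phone, Escalated: 168×192/575 = 56.09739
  Phone, Unresolved: 168×185/575 = 54.05217
  Chat, First contact: 220×198/575 = 75.75652
  Chat, Escalated: 220×192/575 = 73.46087
  Chat, Unresolved: 220×185/575 = 70.78261
  Email, First contact: 187×198/575 = 64.39304
  Email, Escalated: 187×192/575 = 62.44174
  Email, Unresolved: 187×185/575 = 60.16522
Contributions (O − E)²/E:
  (67 − 57.85043)²/57.85043 = 1.4471
  (29 − 56.09739)²/56.09739 = 13.0892
  (72 − 54.05217)²/54.05217 = 5.9595
  (36 − 75.75652)²/75.75652 = 20.8640
  (92 − 73.46087)²/73.46087 = 4.6787
  (92 − 70.78261)²/70.78261 = 6.3600
  (95 − 64.39304)²/64.39304 = 14.5479
  (71 − 62.44174)²/62.44174 = 1.1730
  (21 − 60.16522)²/60.16522 = 25.4950
χ² = 1.4471 + 13.0892 + 5.9595 + 20.8640 + 4.6787 + 6.3600 + 14.5479 + 1.1730 + 25.4950 = 93.614
df = (3−1)(3−1) = 4. Since 93.614 > 7.779, reject the null hypothesis of independence at α = 0.1.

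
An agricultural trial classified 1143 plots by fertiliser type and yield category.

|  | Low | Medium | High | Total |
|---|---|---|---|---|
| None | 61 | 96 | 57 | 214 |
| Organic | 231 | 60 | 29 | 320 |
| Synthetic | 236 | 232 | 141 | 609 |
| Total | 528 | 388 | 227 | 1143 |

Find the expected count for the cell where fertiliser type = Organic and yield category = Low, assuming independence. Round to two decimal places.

Row total (Organic) = 320; column total (Low) = 528; grand total N = 1143.
Expected count = (row total × column total) / N = 320 × 528 / 1143 = 147.82.

147.82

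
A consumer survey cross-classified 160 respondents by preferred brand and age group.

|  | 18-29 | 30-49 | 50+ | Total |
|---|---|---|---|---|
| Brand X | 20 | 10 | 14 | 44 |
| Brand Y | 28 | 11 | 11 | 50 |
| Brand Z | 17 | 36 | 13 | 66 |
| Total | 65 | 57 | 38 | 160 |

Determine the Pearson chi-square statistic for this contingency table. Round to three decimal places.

19.772

Grand total N = 160.
Expected counts (row total × column total / N):
  Brand X, 18-29: 44×65/160 = 17.8750
  Brand X, 30-49: 44×57/160 = 15.6750
  Brand X, 50+: 44×38/160 = 10.4500
  Brand Y, 18-29: 50×65/160 = 20.3125
  Brand Y, 30-49: 50×57/160 = 17.8125
  Brand Y, 50+: 50×38/160 = 11.8750
  Brand Z, 18-29: 66×65/160 = 26.8125
  Brand Z, 30-49: 66×57/160 = 23.5125
  Brand Z, 50+: 66×38/160 = 15.6750
Contributions (O − E)²/E:
  (20 − 17.8750)²/17.8750 = 0.2526
  (10 − 15.6750)²/15.6750 = 2.0546
  (14 − 10.4500)²/10.4500 = 1.2060
  (28 − 20.3125)²/20.3125 = 2.9094
  (11 − 17.8125)²/17.8125 = 2.6055
  (11 − 11.8750)²/11.8750 = 0.0645
  (17 − 26.8125)²/26.8125 = 3.5911
  (36 − 23.5125)²/23.5125 = 6.6321
  (13 − 15.6750)²/15.6750 = 0.4565
χ² = 0.2526 + 2.0546 + 1.2060 + 2.9094 + 2.6055 + 0.0645 + 3.5911 + 6.6321 + 0.4565 = 19.772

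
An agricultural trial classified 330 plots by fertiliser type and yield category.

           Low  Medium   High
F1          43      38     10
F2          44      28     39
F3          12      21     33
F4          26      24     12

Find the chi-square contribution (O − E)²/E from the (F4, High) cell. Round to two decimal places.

Row total (F4) = 62; column total (High) = 94; N = 330.
Expected count E = 62 × 94 / 330 = 17.661.
Contribution = (O − E)²/E = (12 − 17.661)² / 17.661 = 1.81.

1.81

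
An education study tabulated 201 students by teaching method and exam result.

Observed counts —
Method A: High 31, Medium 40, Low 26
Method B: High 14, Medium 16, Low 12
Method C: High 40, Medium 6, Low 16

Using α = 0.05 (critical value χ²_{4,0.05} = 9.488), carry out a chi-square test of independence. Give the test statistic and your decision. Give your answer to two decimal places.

Row totals: 97, 42, 62. Column totals: 85, 62, 54. Grand total N = 201.
Expected counts (row total × column total / N):
  Method A, High: 97×85/201 = 41.020
  Method A, Medium: 97×62/201 = 29.920
  Method A, Low: 97×54/201 = 26.060
  Method B, High: 42×85/201 = 17.761
  Method B, Medium: 42×62/201 = 12.955
  Method B, Low: 42×54/201 = 11.284
  Method C, High: 62×85/201 = 26.219
  Method C, Medium: 62×62/201 = 19.124
  Method C, Low: 62×54/201 = 16.657
Contributions (O − E)²/E:
  (31 − 41.020)²/41.020 = 2.4476
  (40 − 29.920)²/29.920 = 3.3959
  (26 − 26.060)²/26.060 = 0.0001
  (14 − 17.761)²/17.761 = 0.7964
  (16 − 12.955)²/12.955 = 0.7157
  (12 − 11.284)²/11.284 = 0.0454
  (40 − 26.219)²/26.219 = 7.2434
  (6 − 19.124)²/19.124 = 9.0065
  (16 − 16.657)²/16.657 = 0.0259
χ² = 2.4476 + 3.3959 + 0.0001 + 0.7964 + 0.7157 + 0.0454 + 7.2434 + 9.0065 + 0.0259 = 23.68
df = (3−1)(3−1) = 4. Since 23.68 > 9.488, reject the null hypothesis of independence at α = 0.05.

23.68; reject H₀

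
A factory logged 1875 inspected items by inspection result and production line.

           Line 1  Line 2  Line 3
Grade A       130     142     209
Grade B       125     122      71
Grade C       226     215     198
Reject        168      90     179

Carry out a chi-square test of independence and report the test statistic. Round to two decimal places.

66.56

Row totals: 481, 318, 639, 437. Column totals: 649, 569, 657. Grand total N = 1875.
Expected counts (row total × column total / N):
  Grade A, Line 1: 481×649/1875 = 166.490
  Grade A, Line 2: 481×569/1875 = 145.967
  Grade A, Line 3: 481×657/1875 = 168.542
  Grade B, Line 1: 318×649/1875 = 110.070
  Grade B, Line 2: 318×569/1875 = 96.502
  Grade B, Line 3: 318×657/1875 = 111.427
  Grade C, Line 1: 639×649/1875 = 221.179
  Grade C, Line 2: 639×569/1875 = 193.915
  Grade C, Line 3: 639×657/1875 = 223.906
  Reject, Line 1: 437×649/1875 = 151.260
  Reject, Line 2: 437×569/1875 = 132.615
  Reject, Line 3: 437×657/1875 = 153.125
Contributions (O − E)²/E:
  (130 − 166.490)²/166.490 = 7.9976
  (142 − 145.967)²/145.967 = 0.1078
  (209 − 168.542)²/168.542 = 9.7118
  (125 − 110.070)²/110.070 = 2.0251
  (122 − 96.502)²/96.502 = 6.7371
  (71 − 111.427)²/111.427 = 14.6674
  (226 − 221.179)²/221.179 = 0.1051
  (215 − 193.915)²/193.915 = 2.2926
  (198 − 223.906)²/223.906 = 2.9973
  (168 − 151.260)²/151.260 = 1.8526
  (90 − 132.615)²/132.615 = 13.6941
  (179 − 153.125)²/153.125 = 4.3723
χ² = 7.9976 + 0.1078 + 9.7118 + 2.0251 + 6.7371 + 14.6674 + 0.1051 + 2.2926 + 2.9973 + 1.8526 + 13.6941 + 4.3723 = 66.56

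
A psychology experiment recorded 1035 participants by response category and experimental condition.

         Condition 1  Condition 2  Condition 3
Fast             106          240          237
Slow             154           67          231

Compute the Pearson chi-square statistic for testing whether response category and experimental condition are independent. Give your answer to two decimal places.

91.31

Row totals: 583, 452. Column totals: 260, 307, 468. Grand total N = 1035.
Expected counts (row total × column total / N):
  Fast, Condition 1: 583×260/1035 = 146.454
  Fast, Condition 2: 583×307/1035 = 172.929
  Fast, Condition 3: 583×468/1035 = 263.617
  Slow, Condition 1: 452×260/1035 = 113.546
  Slow, Condition 2: 452×307/1035 = 134.071
  Slow, Condition 3: 452×468/1035 = 204.383
Contributions (O − E)²/E:
  (106 − 146.454)²/146.454 = 11.1743
  (240 − 172.929)²/172.929 = 26.0137
  (237 − 263.617)²/263.617 = 2.6875
  (154 − 113.546)²/113.546 = 14.4129
  (67 − 134.071)²/134.071 = 33.5533
  (231 − 204.383)²/204.383 = 3.4664
χ² = 11.1743 + 26.0137 + 2.6875 + 14.4129 + 33.5533 + 3.4664 = 91.31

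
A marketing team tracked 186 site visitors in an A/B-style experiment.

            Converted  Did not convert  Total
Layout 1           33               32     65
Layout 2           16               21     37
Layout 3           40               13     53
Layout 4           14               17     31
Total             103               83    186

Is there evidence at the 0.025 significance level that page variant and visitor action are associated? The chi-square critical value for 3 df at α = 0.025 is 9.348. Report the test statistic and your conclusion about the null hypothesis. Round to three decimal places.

12.733; reject H₀

Grand total N = 186.
Expected counts (row total × column total / N):
  Layout 1, Converted: 65×103/186 = 35.9946
  Layout 1, Did not convert: 65×83/186 = 29.0054
  Layout 2, Converted: 37×103/186 = 20.4892
  Layout 2, Did not convert: 37×83/186 = 16.5108
  Layout 3, Converted: 53×103/186 = 29.3495
  Layout 3, Did not convert: 53×83/186 = 23.6505
  Layout 4, Converted: 31×103/186 = 17.1667
  Layout 4, Did not convert: 31×83/186 = 13.8333
Contributions (O − E)²/E:
  (33 − 35.9946)²/35.9946 = 0.2491
  (32 − 29.0054)²/29.0054 = 0.3092
  (16 − 20.4892)²/20.4892 = 0.9836
  (21 − 16.5108)²/16.5108 = 1.2206
  (40 − 29.3495)²/29.3495 = 3.8649
  (13 − 23.6505)²/23.6505 = 4.7962
  (14 − 17.1667)²/17.1667 = 0.5842
  (17 − 13.8333)²/13.8333 = 0.7249
χ² = 0.2491 + 0.3092 + 0.9836 + 1.2206 + 3.8649 + 4.7962 + 0.5842 + 0.7249 = 12.733
df = (4−1)(2−1) = 3. Since 12.733 > 9.348, reject the null hypothesis of independence at α = 0.025.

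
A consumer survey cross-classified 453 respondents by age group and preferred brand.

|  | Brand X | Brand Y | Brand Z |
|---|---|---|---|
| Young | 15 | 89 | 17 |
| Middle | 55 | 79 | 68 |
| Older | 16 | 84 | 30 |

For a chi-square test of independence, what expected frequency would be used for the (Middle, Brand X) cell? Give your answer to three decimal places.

38.349

Row total (Middle) = 202; column total (Brand X) = 86; grand total N = 453.
Expected count = (row total × column total) / N = 202 × 86 / 453 = 38.349.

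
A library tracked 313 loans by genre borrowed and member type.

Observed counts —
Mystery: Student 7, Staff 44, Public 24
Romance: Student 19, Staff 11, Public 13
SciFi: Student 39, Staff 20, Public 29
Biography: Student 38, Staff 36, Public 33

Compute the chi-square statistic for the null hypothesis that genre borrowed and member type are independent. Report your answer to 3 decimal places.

Row totals: 75, 43, 88, 107. Column totals: 103, 111, 99. Grand total N = 313.
Expected counts (row total × column total / N):
  Mystery, Student: 75×103/313 = 24.6805
  Mystery, Staff: 75×111/313 = 26.5974
  Mystery, Public: 75×99/313 = 23.7220
  Romance, Student: 43×103/313 = 14.1502
  Romance, Staff: 43×111/313 = 15.2492
  Romance, Public: 43×99/313 = 13.6006
  SciFi, Student: 88×103/313 = 28.9585
  SciFi, Staff: 88×111/313 = 31.2077
  SciFi, Public: 88×99/313 = 27.8339
  Biography, Student: 107×103/313 = 35.2109
  Biography, Staff: 107×111/313 = 37.9457
  Biography, Public: 107×99/313 = 33.8435
Contributions (O − E)²/E:
  (7 − 24.6805)²/24.6805 = 12.6659
  (44 − 26.5974)²/26.5974 = 11.3865
  (24 − 23.7220)²/23.7220 = 0.0033
  (19 − 14.1502)²/14.1502 = 1.6622
  (11 − 15.2492)²/15.2492 = 1.1840
  (13 − 13.6006)²/13.6006 = 0.0265
  (39 − 28.9585)²/28.9585 = 3.4819
  (20 − 31.2077)²/31.2077 = 4.0250
  (29 − 27.8339)²/27.8339 = 0.0489
  (38 − 35.2109)²/35.2109 = 0.2209
  (36 − 37.9457)²/37.9457 = 0.0998
  (33 − 33.8435)²/33.8435 = 0.0210
χ² = 12.6659 + 11.3865 + 0.0033 + 1.6622 + 1.1840 + 0.0265 + 3.4819 + 4.0250 + 0.0489 + 0.2209 + 0.0998 + 0.0210 = 34.826

34.826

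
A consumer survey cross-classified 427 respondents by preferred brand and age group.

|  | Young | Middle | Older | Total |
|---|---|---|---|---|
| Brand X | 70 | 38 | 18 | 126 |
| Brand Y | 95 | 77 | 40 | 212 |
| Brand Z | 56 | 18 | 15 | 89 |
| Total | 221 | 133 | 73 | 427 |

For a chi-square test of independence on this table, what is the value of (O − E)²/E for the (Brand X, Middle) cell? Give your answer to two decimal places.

Row total (Brand X) = 126; column total (Middle) = 133; N = 427.
Expected count E = 126 × 133 / 427 = 39.246.
Contribution = (O − E)²/E = (38 − 39.246)² / 39.246 = 0.04.

0.04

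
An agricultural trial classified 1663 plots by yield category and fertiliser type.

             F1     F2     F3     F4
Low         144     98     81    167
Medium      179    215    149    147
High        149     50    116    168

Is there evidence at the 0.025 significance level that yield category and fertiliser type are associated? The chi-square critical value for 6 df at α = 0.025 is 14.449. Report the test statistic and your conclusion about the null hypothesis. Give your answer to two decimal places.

Row totals: 490, 690, 483. Column totals: 472, 363, 346, 482. Grand total N = 1663.
Expected counts (row total × column total / N):
  Low, F1: 490×472/1663 = 139.074
  Low, F2: 490×363/1663 = 106.957
  Low, F3: 490×346/1663 = 101.948
  Low, F4: 490×482/1663 = 142.020
  Medium, F1: 690×472/1663 = 195.839
  Medium, F2: 690×363/1663 = 150.613
  Medium, F3: 690×346/1663 = 143.560
  Medium, F4: 690×482/1663 = 199.988
  High, F1: 483×472/1663 = 137.087
  High, F2: 483×363/1663 = 105.429
  High, F3: 483×346/1663 = 100.492
  High, F4: 483×482/1663 = 139.992
Contributions (O − E)²/E:
  (144 − 139.074)²/139.074 = 0.1745
  (98 − 106.957)²/106.957 = 0.7501
  (81 − 101.948)²/101.948 = 4.3043
  (167 − 142.020)²/142.020 = 4.3938
  (179 − 195.839)²/195.839 = 1.4479
  (215 − 150.613)²/150.613 = 27.5254
  (149 − 143.560)²/143.560 = 0.2061
  (147 − 199.988)²/199.988 = 14.0395
  (149 − 137.087)²/137.087 = 1.0353
  (50 − 105.429)²/105.429 = 29.1416
  (116 − 100.492)²/100.492 = 2.3932
  (168 − 139.992)²/139.992 = 5.6035
χ² = 0.1745 + 0.7501 + 4.3043 + 4.3938 + 1.4479 + 27.5254 + 0.2061 + 14.0395 + 1.0353 + 29.1416 + 2.3932 + 5.6035 = 91.02
df = (3−1)(4−1) = 6. Since 91.02 > 14.449, reject the null hypothesis of independence at α = 0.025.

91.02; reject H₀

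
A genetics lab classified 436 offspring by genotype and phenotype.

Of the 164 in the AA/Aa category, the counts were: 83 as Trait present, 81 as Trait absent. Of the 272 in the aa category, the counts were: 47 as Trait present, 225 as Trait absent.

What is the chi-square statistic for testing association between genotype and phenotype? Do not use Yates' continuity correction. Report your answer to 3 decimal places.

54.314

Row totals: 164, 272. Column totals: 130, 306. Grand total N = 436.
Expected counts (row total × column total / N):
  AA/Aa, Trait present: 164×130/436 = 48.8991
  AA/Aa, Trait absent: 164×306/436 = 115.1009
  aa, Trait present: 272×130/436 = 81.1009
  aa, Trait absent: 272×306/436 = 190.8991
Contributions (O − E)²/E:
  (83 − 48.8991)²/48.8991 = 23.7810
  (81 − 115.1009)²/115.1009 = 10.1031
  (47 − 81.1009)²/81.1009 = 14.3386
  (225 − 190.8991)²/190.8991 = 6.0915
χ² = 23.7810 + 10.1031 + 14.3386 + 6.0915 = 54.314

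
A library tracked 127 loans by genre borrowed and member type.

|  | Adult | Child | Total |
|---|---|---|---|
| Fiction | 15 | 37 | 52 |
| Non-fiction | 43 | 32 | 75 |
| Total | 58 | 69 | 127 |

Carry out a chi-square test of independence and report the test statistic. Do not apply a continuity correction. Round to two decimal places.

Grand total N = 127.
Expected counts (row total × column total / N):
  Fiction, Adult: 52×58/127 = 23.748
  Fiction, Child: 52×69/127 = 28.252
  Non-fiction, Adult: 75×58/127 = 34.252
  Non-fiction, Child: 75×69/127 = 40.748
Contributions (O − E)²/E:
  (15 − 23.748)²/23.748 = 3.2225
  (37 − 28.252)²/28.252 = 2.7087
  (43 − 34.252)²/34.252 = 2.2342
  (32 − 40.748)²/40.748 = 1.8781
χ² = 3.2225 + 2.7087 + 2.2342 + 1.8781 = 10.04

10.04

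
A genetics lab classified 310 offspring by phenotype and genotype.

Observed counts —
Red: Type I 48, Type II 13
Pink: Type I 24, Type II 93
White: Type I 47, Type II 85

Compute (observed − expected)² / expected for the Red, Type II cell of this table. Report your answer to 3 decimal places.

16.080

Row total (Red) = 61; column total (Type II) = 191; N = 310.
Expected count E = 61 × 191 / 310 = 37.58387.
Contribution = (O − E)²/E = (13 − 37.58387)² / 37.58387 = 16.080.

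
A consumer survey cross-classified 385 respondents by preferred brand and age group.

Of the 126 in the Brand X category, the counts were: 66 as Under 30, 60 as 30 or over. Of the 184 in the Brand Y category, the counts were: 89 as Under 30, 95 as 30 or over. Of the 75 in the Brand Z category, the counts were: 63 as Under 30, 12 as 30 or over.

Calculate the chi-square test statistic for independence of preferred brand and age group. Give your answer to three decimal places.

28.913

Row totals: 126, 184, 75. Column totals: 218, 167. Grand total N = 385.
Expected counts (row total × column total / N):
  Brand X, Under 30: 126×218/385 = 71.3455
  Brand X, 30 or over: 126×167/385 = 54.6545
  Brand Y, Under 30: 184×218/385 = 104.1870
  Brand Y, 30 or over: 184×167/385 = 79.8130
  Brand Z, Under 30: 75×218/385 = 42.4675
  Brand Z, 30 or over: 75×167/385 = 32.5325
Contributions (O − E)²/E:
  (66 − 71.3455)²/71.3455 = 0.4005
  (60 − 54.6545)²/54.6545 = 0.5228
  (89 − 104.1870)²/104.1870 = 2.2138
  (95 − 79.8130)²/79.8130 = 2.8898
  (63 − 42.4675)²/42.4675 = 9.9272
  (12 − 32.5325)²/32.5325 = 12.9588
χ² = 0.4005 + 0.5228 + 2.2138 + 2.8898 + 9.9272 + 12.9588 = 28.913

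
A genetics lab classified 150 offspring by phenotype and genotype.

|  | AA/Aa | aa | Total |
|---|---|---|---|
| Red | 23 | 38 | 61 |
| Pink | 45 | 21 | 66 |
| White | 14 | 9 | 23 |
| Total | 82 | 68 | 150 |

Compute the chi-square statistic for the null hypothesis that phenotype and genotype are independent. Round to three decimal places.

Grand total N = 150.
Expected counts (row total × column total / N):
  Red, AA/Aa: 61×82/150 = 33.3467
  Red, aa: 61×68/150 = 27.6533
  Pink, AA/Aa: 66×82/150 = 36.0800
  Pink, aa: 66×68/150 = 29.9200
  White, AA/Aa: 23×82/150 = 12.5733
  White, aa: 23×68/150 = 10.4267
Contributions (O − E)²/E:
  (23 − 33.3467)²/33.3467 = 3.2103
  (38 − 27.6533)²/27.6533 = 3.8713
  (45 − 36.0800)²/36.0800 = 2.2053
  (21 − 29.9200)²/29.9200 = 2.6593
  (14 − 12.5733)²/12.5733 = 0.1619
  (9 − 10.4267)²/10.4267 = 0.1952
χ² = 3.2103 + 3.8713 + 2.2053 + 2.6593 + 0.1619 + 0.1952 = 12.303

12.303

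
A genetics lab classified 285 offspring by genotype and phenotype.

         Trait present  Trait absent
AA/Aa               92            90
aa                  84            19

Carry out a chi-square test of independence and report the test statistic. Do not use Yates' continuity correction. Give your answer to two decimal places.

Row totals: 182, 103. Column totals: 176, 109. Grand total N = 285.
Expected counts (row total × column total / N):
  AA/Aa, Trait present: 182×176/285 = 112.393
  AA/Aa, Trait absent: 182×109/285 = 69.607
  aa, Trait present: 103×176/285 = 63.607
  aa, Trait absent: 103×109/285 = 39.393
Contributions (O − E)²/E:
  (92 − 112.393)²/112.393 = 3.7002
  (90 − 69.607)²/69.607 = 5.9746
  (84 − 63.607)²/63.607 = 6.5382
  (19 − 39.393)²/39.393 = 10.5571
χ² = 3.7002 + 5.9746 + 6.5382 + 10.5571 = 26.77

26.77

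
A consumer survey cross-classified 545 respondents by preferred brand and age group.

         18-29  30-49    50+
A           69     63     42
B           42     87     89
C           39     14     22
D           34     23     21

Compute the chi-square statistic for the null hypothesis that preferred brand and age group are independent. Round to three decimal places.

Row totals: 174, 218, 75, 78. Column totals: 184, 187, 174. Grand total N = 545.
Expected counts (row total × column total / N):
  A, 18-29: 174×184/545 = 58.7450
  A, 30-49: 174×187/545 = 59.7028
  A, 50+: 174×174/545 = 55.5523
  B, 18-29: 218×184/545 = 73.6000
  B, 30-49: 218×187/545 = 74.8000
  B, 50+: 218×174/545 = 69.6000
  C, 18-29: 75×184/545 = 25.3211
  C, 30-49: 75×187/545 = 25.7339
  C, 50+: 75×174/545 = 23.9450
  D, 18-29: 78×184/545 = 26.3339
  D, 30-49: 78×187/545 = 26.7633
  D, 50+: 78×174/545 = 24.9028
Contributions (O − E)²/E:
  (69 − 58.7450)²/58.7450 = 1.7902
  (63 − 59.7028)²/59.7028 = 0.1821
  (42 − 55.5523)²/55.5523 = 3.3062
  (42 − 73.6000)²/73.6000 = 13.5674
  (87 − 74.8000)²/74.8000 = 1.9898
  (89 − 69.6000)²/69.6000 = 5.4075
  (39 − 25.3211)²/25.3211 = 7.3896
  (14 − 25.7339)²/25.7339 = 5.3503
  (22 − 23.9450)²/23.9450 = 0.1580
  (34 − 26.3339)²/26.3339 = 2.2317
  (23 − 26.7633)²/26.7633 = 0.5292
  (21 − 24.9028)²/24.9028 = 0.6117
χ² = 1.7902 + 0.1821 + 3.3062 + 13.5674 + 1.9898 + 5.4075 + 7.3896 + 5.3503 + 0.1580 + 2.2317 + 0.5292 + 0.6117 = 42.514

42.514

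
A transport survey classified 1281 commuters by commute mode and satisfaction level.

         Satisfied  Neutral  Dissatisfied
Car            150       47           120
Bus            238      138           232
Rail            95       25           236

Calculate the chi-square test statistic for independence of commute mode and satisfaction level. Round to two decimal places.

98.51

Row totals: 317, 608, 356. Column totals: 483, 210, 588. Grand total N = 1281.
Expected counts (row total × column total / N):
  Car, Satisfied: 317×483/1281 = 119.525
  Car, Neutral: 317×210/1281 = 51.967
  Car, Dissatisfied: 317×588/1281 = 145.508
  Bus, Satisfied: 608×483/1281 = 229.246
  Bus, Neutral: 608×210/1281 = 99.672
  Bus, Dissatisfied: 608×588/1281 = 279.082
  Rail, Satisfied: 356×483/1281 = 134.230
  Rail, Neutral: 356×210/1281 = 58.361
  Rail, Dissatisfied: 356×588/1281 = 163.410
Contributions (O − E)²/E:
  (150 − 119.525)²/119.525 = 7.7701
  (47 − 51.967)²/51.967 = 0.4747
  (120 − 145.508)²/145.508 = 4.4716
  (238 − 229.246)²/229.246 = 0.3343
  (138 − 99.672)²/99.672 = 14.7387
  (232 − 279.082)²/279.082 = 7.9429
  (95 − 134.230)²/134.230 = 11.4653
  (25 − 58.361)²/58.361 = 19.0702
  (236 − 163.410)²/163.410 = 32.2459
χ² = 7.7701 + 0.4747 + 4.4716 + 0.3343 + 14.7387 + 7.9429 + 11.4653 + 19.0702 + 32.2459 = 98.51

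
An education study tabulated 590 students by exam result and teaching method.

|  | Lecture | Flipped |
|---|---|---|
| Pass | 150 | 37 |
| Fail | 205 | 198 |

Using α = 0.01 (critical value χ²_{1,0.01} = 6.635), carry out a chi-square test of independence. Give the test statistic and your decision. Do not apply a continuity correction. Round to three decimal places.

45.897; reject H₀

Row totals: 187, 403. Column totals: 355, 235. Grand total N = 590.
Expected counts (row total × column total / N):
  Pass, Lecture: 187×355/590 = 112.5169
  Pass, Flipped: 187×235/590 = 74.4831
  Fail, Lecture: 403×355/590 = 242.4831
  Fail, Flipped: 403×235/590 = 160.5169
Contributions (O − E)²/E:
  (150 − 112.5169)²/112.5169 = 12.4869
  (37 − 74.4831)²/74.4831 = 18.8631
  (205 − 242.4831)²/242.4831 = 5.7941
  (198 − 160.5169)²/160.5169 = 8.7529
χ² = 12.4869 + 18.8631 + 5.7941 + 8.7529 = 45.897
df = (2−1)(2−1) = 1. Since 45.897 > 6.635, reject the null hypothesis of independence at α = 0.01.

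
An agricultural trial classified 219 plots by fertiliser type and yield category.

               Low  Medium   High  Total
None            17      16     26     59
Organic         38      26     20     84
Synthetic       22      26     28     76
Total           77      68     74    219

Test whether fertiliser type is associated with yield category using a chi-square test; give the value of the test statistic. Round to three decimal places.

9.005

Grand total N = 219.
Expected counts (row total × column total / N):
  None, Low: 59×77/219 = 20.7443
  None, Medium: 59×68/219 = 18.3196
  None, High: 59×74/219 = 19.9361
  Organic, Low: 84×77/219 = 29.5342
  Organic, Medium: 84×68/219 = 26.0822
  Organic, High: 84×74/219 = 28.3836
  Synthetic, Low: 76×77/219 = 26.7215
  Synthetic, Medium: 76×68/219 = 23.5982
  Synthetic, High: 76×74/219 = 25.6804
Contributions (O − E)²/E:
  (17 − 20.7443)²/20.7443 = 0.6758
  (16 − 18.3196)²/18.3196 = 0.2937
  (26 − 19.9361)²/19.9361 = 1.8444
  (38 − 29.5342)²/29.5342 = 2.4267
  (26 − 26.0822)²/26.0822 = 0.0003
  (20 − 28.3836)²/28.3836 = 2.4762
  (22 − 26.7215)²/26.7215 = 0.8343
  (26 − 23.5982)²/23.5982 = 0.2445
  (28 − 25.6804)²/25.6804 = 0.2095
χ² = 0.6758 + 0.2937 + 1.8444 + 2.4267 + 0.0003 + 2.4762 + 0.8343 + 0.2445 + 0.2095 = 9.005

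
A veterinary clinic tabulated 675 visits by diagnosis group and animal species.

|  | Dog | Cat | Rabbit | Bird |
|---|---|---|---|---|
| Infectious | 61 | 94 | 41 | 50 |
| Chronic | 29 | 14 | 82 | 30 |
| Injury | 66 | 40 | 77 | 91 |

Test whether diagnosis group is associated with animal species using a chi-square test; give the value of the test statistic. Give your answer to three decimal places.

Row totals: 246, 155, 274. Column totals: 156, 148, 200, 171. Grand total N = 675.
Expected counts (row total × column total / N):
  Infectious, Dog: 246×156/675 = 56.85333
  Infectious, Cat: 246×148/675 = 53.93778
  Infectious, Rabbit: 246×200/675 = 72.88889
  Infectious, Bird: 246×171/675 = 62.32000
  Chronic, Dog: 155×156/675 = 35.82222
  Chronic, Cat: 155×148/675 = 33.98519
  Chronic, Rabbit: 155×200/675 = 45.92593
  Chronic, Bird: 155×171/675 = 39.26667
  Injury, Dog: 274×156/675 = 63.32444
  Injury, Cat: 274×148/675 = 60.07704
  Injury, Rabbit: 274×200/675 = 81.18519
  Injury, Bird: 274×171/675 = 69.41333
Contributions (O − E)²/E:
  (61 − 56.85333)²/56.85333 = 0.3024
  (94 − 53.93778)²/53.93778 = 29.7562
  (41 − 72.88889)²/72.88889 = 13.9514
  (50 − 62.32000)²/62.32000 = 2.4355
  (29 − 35.82222)²/35.82222 = 1.2993
  (14 − 33.98519)²/33.98519 = 11.7524
  (82 − 45.92593)²/45.92593 = 28.3356
  (30 − 39.26667)²/39.26667 = 2.1869
  (66 − 63.32444)²/63.32444 = 0.1130
  (40 − 60.07704)²/60.07704 = 6.7095
  (77 − 81.18519)²/81.18519 = 0.2158
  (91 − 69.41333)²/69.41333 = 6.7132
χ² = 0.3024 + 29.7562 + 13.9514 + 2.4355 + 1.2993 + 11.7524 + 28.3356 + 2.1869 + 0.1130 + 6.7095 + 0.2158 + 6.7132 = 103.771

103.771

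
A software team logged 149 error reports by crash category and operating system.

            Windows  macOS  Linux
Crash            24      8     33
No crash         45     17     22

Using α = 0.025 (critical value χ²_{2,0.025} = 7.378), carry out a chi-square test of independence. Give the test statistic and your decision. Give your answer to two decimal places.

Row totals: 65, 84. Column totals: 69, 25, 55. Grand total N = 149.
Expected counts (row total × column total / N):
  Crash, Windows: 65×69/149 = 30.101
  Crash, macOS: 65×25/149 = 10.906
  Crash, Linux: 65×55/149 = 23.993
  No crash, Windows: 84×69/149 = 38.899
  No crash, macOS: 84×25/149 = 14.094
  No crash, Linux: 84×55/149 = 31.007
Contributions (O − E)²/E:
  (24 − 30.101)²/30.101 = 1.2366
  (8 − 10.906)²/10.906 = 0.7743
  (33 − 23.993)²/23.993 = 3.3812
  (45 − 38.899)²/38.899 = 0.9569
  (17 − 14.094)²/14.094 = 0.5992
  (22 − 31.007)²/31.007 = 2.6164
χ² = 1.2366 + 0.7743 + 3.3812 + 0.9569 + 0.5992 + 2.6164 = 9.56
df = (2−1)(3−1) = 2. Since 9.56 > 7.378, reject the null hypothesis of independence at α = 0.025.

9.56; reject H₀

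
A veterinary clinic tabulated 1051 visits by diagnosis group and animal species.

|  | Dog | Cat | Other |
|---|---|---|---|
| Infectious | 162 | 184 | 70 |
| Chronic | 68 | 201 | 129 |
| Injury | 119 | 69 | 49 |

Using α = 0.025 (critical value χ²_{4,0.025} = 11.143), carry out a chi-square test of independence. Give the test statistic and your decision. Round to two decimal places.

93.85; reject H₀

Row totals: 416, 398, 237. Column totals: 349, 454, 248. Grand total N = 1051.
Expected counts (row total × column total / N):
  Infectious, Dog: 416×349/1051 = 138.1389
  Infectious, Cat: 416×454/1051 = 179.6993
  Infectious, Other: 416×248/1051 = 98.1618
  Chronic, Dog: 398×349/1051 = 132.1618
  Chronic, Cat: 398×454/1051 = 171.9239
  Chronic, Other: 398×248/1051 = 93.9144
  Injury, Dog: 237×349/1051 = 78.6993
  Injury, Cat: 237×454/1051 = 102.3768
  Injury, Other: 237×248/1051 = 55.9239
Contributions (O − E)²/E:
  (162 − 138.1389)²/138.1389 = 4.1216
  (184 − 179.6993)²/179.6993 = 0.1029
  (70 − 98.1618)²/98.1618 = 8.0794
  (68 − 132.1618)²/132.1618 = 31.1492
  (201 − 171.9239)²/171.9239 = 4.9174
  (129 − 93.9144)²/93.9144 = 13.1077
  (119 − 78.6993)²/78.6993 = 20.6374
  (69 − 102.3768)²/102.3768 = 10.8815
  (49 − 55.9239)²/55.9239 = 0.8572
χ² = 4.1216 + 0.1029 + 8.0794 + 31.1492 + 4.9174 + 13.1077 + 20.6374 + 10.8815 + 0.8572 = 93.85
df = (3−1)(3−1) = 4. Since 93.85 > 11.143, reject the null hypothesis of independence at α = 0.025.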